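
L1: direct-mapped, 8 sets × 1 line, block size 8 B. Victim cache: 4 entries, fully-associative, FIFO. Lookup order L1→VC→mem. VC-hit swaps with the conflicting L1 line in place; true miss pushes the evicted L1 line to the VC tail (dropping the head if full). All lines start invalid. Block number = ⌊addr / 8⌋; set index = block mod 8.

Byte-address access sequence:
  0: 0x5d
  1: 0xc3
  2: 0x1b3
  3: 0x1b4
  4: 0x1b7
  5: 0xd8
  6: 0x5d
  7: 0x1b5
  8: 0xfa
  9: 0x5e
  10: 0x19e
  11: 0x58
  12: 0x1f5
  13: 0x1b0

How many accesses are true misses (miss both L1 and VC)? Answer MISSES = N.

  [0] addr=0x5d blk=11 s=3: MISS | VC []
  [1] addr=0xc3 blk=24 s=0: MISS | VC []
  [2] addr=0x1b3 blk=54 s=6: MISS | VC []
  [3] addr=0x1b4 blk=54 s=6: L1-HIT | VC []
  [4] addr=0x1b7 blk=54 s=6: L1-HIT | VC []
  [5] addr=0xd8 blk=27 s=3: MISS | VC [11]
  [6] addr=0x5d blk=11 s=3: VC-HIT | VC [27]
  [7] addr=0x1b5 blk=54 s=6: L1-HIT | VC [27]
  [8] addr=0xfa blk=31 s=7: MISS | VC [27]
  [9] addr=0x5e blk=11 s=3: L1-HIT | VC [27]
  [10] addr=0x19e blk=51 s=3: MISS | VC [27, 11]
  [11] addr=0x58 blk=11 s=3: VC-HIT | VC [27, 51]
  [12] addr=0x1f5 blk=62 s=6: MISS | VC [27, 51, 54]
  [13] addr=0x1b0 blk=54 s=6: VC-HIT | VC [27, 51, 62]

MISSES = 7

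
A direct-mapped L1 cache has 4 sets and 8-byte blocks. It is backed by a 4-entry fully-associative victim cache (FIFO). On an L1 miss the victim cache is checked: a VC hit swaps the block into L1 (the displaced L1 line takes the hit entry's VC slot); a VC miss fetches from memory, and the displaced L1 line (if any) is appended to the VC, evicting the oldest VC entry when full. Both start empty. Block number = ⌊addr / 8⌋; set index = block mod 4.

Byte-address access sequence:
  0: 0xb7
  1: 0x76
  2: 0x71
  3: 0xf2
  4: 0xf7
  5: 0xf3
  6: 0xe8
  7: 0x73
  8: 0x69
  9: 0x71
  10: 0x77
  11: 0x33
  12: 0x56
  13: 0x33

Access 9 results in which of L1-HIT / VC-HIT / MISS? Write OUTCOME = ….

0: 0xb7 (blk 22, set 2) → MISS  vc=[]
1: 0x76 (blk 14, set 2) → MISS  vc=[22]
2: 0x71 (blk 14, set 2) → L1-HIT  vc=[22]
3: 0xf2 (blk 30, set 2) → MISS  vc=[22, 14]
4: 0xf7 (blk 30, set 2) → L1-HIT  vc=[22, 14]
5: 0xf3 (blk 30, set 2) → L1-HIT  vc=[22, 14]
6: 0xe8 (blk 29, set 1) → MISS  vc=[22, 14]
7: 0x73 (blk 14, set 2) → VC-HIT  vc=[22, 30]
8: 0x69 (blk 13, set 1) → MISS  vc=[22, 30, 29]
9: 0x71 (blk 14, set 2) → L1-HIT  vc=[22, 30, 29]
10: 0x77 (blk 14, set 2) → L1-HIT  vc=[22, 30, 29]
11: 0x33 (blk 6, set 2) → MISS  vc=[22, 30, 29, 14]
12: 0x56 (blk 10, set 2) → MISS  vc=[30, 29, 14, 6]
13: 0x33 (blk 6, set 2) → VC-HIT  vc=[30, 29, 14, 10]

OUTCOME = L1-HIT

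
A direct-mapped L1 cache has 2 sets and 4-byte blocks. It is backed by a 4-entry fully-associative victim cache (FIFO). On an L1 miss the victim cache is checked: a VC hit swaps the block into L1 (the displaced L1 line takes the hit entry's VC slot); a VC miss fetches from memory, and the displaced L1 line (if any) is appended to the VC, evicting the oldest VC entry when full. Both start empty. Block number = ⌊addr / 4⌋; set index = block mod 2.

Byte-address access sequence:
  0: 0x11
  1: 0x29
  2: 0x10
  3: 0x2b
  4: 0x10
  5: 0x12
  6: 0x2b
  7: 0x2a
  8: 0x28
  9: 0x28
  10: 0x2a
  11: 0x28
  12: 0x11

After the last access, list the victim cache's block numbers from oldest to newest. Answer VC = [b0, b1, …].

#0 0x11→b4/s0 MISS; vc=[]
#1 0x29→b10/s0 MISS; vc=[4]
#2 0x10→b4/s0 VC-HIT; vc=[10]
#3 0x2b→b10/s0 VC-HIT; vc=[4]
#4 0x10→b4/s0 VC-HIT; vc=[10]
#5 0x12→b4/s0 L1-HIT; vc=[10]
#6 0x2b→b10/s0 VC-HIT; vc=[4]
#7 0x2a→b10/s0 L1-HIT; vc=[4]
#8 0x28→b10/s0 L1-HIT; vc=[4]
#9 0x28→b10/s0 L1-HIT; vc=[4]
#10 0x2a→b10/s0 L1-HIT; vc=[4]
#11 0x28→b10/s0 L1-HIT; vc=[4]
#12 0x11→b4/s0 VC-HIT; vc=[10]

VC = [10]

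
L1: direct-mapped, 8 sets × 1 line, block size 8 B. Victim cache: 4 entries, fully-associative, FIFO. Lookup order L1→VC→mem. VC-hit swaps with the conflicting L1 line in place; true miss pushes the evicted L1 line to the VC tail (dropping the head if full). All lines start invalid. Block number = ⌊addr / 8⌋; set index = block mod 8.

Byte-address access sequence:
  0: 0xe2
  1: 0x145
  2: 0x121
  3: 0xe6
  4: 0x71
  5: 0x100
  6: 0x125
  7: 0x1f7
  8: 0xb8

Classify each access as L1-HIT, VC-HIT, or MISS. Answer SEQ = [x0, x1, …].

#0 0xe2→b28/s4 MISS; vc=[]
#1 0x145→b40/s0 MISS; vc=[]
#2 0x121→b36/s4 MISS; vc=[28]
#3 0xe6→b28/s4 VC-HIT; vc=[36]
#4 0x71→b14/s6 MISS; vc=[36]
#5 0x100→b32/s0 MISS; vc=[36,40]
#6 0x125→b36/s4 VC-HIT; vc=[28,40]
#7 0x1f7→b62/s6 MISS; vc=[28,40,14]
#8 0xb8→b23/s7 MISS; vc=[28,40,14]

SEQ = [MISS, MISS, MISS, VC-HIT, MISS, MISS, VC-HIT, MISS, MISS]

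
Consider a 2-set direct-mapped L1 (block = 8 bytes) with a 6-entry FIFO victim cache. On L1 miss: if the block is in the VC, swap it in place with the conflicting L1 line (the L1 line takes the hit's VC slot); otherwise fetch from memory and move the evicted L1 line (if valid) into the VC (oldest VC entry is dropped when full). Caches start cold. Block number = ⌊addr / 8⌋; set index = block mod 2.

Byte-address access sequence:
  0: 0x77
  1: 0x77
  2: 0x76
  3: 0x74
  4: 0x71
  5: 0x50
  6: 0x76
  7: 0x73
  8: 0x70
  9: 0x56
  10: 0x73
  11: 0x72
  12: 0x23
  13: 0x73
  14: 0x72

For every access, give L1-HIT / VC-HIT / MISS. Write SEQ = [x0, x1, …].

SEQ = [MISS, L1-HIT, L1-HIT, L1-HIT, L1-HIT, MISS, VC-HIT, L1-HIT, L1-HIT, VC-HIT, VC-HIT, L1-HIT, MISS, VC-HIT, L1-HIT]

#0 0x77→b14/s0 MISS; vc=[]
#1 0x77→b14/s0 L1-HIT; vc=[]
#2 0x76→b14/s0 L1-HIT; vc=[]
#3 0x74→b14/s0 L1-HIT; vc=[]
#4 0x71→b14/s0 L1-HIT; vc=[]
#5 0x50→b10/s0 MISS; vc=[14]
#6 0x76→b14/s0 VC-HIT; vc=[10]
#7 0x73→b14/s0 L1-HIT; vc=[10]
#8 0x70→b14/s0 L1-HIT; vc=[10]
#9 0x56→b10/s0 VC-HIT; vc=[14]
#10 0x73→b14/s0 VC-HIT; vc=[10]
#11 0x72→b14/s0 L1-HIT; vc=[10]
#12 0x23→b4/s0 MISS; vc=[10,14]
#13 0x73→b14/s0 VC-HIT; vc=[10,4]
#14 0x72→b14/s0 L1-HIT; vc=[10,4]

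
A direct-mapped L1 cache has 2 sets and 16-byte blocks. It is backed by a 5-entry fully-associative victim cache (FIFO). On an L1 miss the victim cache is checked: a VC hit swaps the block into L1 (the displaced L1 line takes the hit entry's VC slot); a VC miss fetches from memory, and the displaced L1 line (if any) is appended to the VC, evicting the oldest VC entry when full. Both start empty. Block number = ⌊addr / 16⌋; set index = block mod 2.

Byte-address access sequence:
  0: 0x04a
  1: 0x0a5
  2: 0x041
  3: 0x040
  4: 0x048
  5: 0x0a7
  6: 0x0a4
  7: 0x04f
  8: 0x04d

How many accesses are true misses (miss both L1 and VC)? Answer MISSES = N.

MISSES = 2

  [0] addr=0x4a blk=4 s=0: MISS | VC []
  [1] addr=0xa5 blk=10 s=0: MISS | VC [4]
  [2] addr=0x41 blk=4 s=0: VC-HIT | VC [10]
  [3] addr=0x40 blk=4 s=0: L1-HIT | VC [10]
  [4] addr=0x48 blk=4 s=0: L1-HIT | VC [10]
  [5] addr=0xa7 blk=10 s=0: VC-HIT | VC [4]
  [6] addr=0xa4 blk=10 s=0: L1-HIT | VC [4]
  [7] addr=0x4f blk=4 s=0: VC-HIT | VC [10]
  [8] addr=0x4d blk=4 s=0: L1-HIT | VC [10]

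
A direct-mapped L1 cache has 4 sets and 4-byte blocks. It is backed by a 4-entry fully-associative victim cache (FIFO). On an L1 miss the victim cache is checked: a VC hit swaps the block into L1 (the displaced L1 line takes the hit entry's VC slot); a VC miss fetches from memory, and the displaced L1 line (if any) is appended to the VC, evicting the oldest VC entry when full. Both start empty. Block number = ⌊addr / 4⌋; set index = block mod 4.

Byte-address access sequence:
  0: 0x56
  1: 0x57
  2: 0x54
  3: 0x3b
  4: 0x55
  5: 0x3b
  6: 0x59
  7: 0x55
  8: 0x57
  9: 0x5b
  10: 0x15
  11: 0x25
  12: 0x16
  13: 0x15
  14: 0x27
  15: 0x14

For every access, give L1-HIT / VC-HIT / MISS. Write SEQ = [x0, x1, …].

0: 0x56 (blk 21, set 1) → MISS  vc=[]
1: 0x57 (blk 21, set 1) → L1-HIT  vc=[]
2: 0x54 (blk 21, set 1) → L1-HIT  vc=[]
3: 0x3b (blk 14, set 2) → MISS  vc=[]
4: 0x55 (blk 21, set 1) → L1-HIT  vc=[]
5: 0x3b (blk 14, set 2) → L1-HIT  vc=[]
6: 0x59 (blk 22, set 2) → MISS  vc=[14]
7: 0x55 (blk 21, set 1) → L1-HIT  vc=[14]
8: 0x57 (blk 21, set 1) → L1-HIT  vc=[14]
9: 0x5b (blk 22, set 2) → L1-HIT  vc=[14]
10: 0x15 (blk 5, set 1) → MISS  vc=[14, 21]
11: 0x25 (blk 9, set 1) → MISS  vc=[14, 21, 5]
12: 0x16 (blk 5, set 1) → VC-HIT  vc=[14, 21, 9]
13: 0x15 (blk 5, set 1) → L1-HIT  vc=[14, 21, 9]
14: 0x27 (blk 9, set 1) → VC-HIT  vc=[14, 21, 5]
15: 0x14 (blk 5, set 1) → VC-HIT  vc=[14, 21, 9]

SEQ = [MISS, L1-HIT, L1-HIT, MISS, L1-HIT, L1-HIT, MISS, L1-HIT, L1-HIT, L1-HIT, MISS, MISS, VC-HIT, L1-HIT, VC-HIT, VC-HIT]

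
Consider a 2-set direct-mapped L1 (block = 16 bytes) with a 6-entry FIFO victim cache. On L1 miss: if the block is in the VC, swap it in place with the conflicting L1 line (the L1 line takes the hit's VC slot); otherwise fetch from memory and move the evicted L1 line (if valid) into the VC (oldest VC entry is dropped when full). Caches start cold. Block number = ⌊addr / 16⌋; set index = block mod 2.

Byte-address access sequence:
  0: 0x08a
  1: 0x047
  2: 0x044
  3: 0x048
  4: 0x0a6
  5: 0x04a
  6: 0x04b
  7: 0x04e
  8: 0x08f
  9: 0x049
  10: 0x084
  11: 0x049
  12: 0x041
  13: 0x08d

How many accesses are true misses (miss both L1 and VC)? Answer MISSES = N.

MISSES = 3

0: 0x8a (blk 8, set 0) → MISS  vc=[]
1: 0x47 (blk 4, set 0) → MISS  vc=[8]
2: 0x44 (blk 4, set 0) → L1-HIT  vc=[8]
3: 0x48 (blk 4, set 0) → L1-HIT  vc=[8]
4: 0xa6 (blk 10, set 0) → MISS  vc=[8, 4]
5: 0x4a (blk 4, set 0) → VC-HIT  vc=[8, 10]
6: 0x4b (blk 4, set 0) → L1-HIT  vc=[8, 10]
7: 0x4e (blk 4, set 0) → L1-HIT  vc=[8, 10]
8: 0x8f (blk 8, set 0) → VC-HIT  vc=[4, 10]
9: 0x49 (blk 4, set 0) → VC-HIT  vc=[8, 10]
10: 0x84 (blk 8, set 0) → VC-HIT  vc=[4, 10]
11: 0x49 (blk 4, set 0) → VC-HIT  vc=[8, 10]
12: 0x41 (blk 4, set 0) → L1-HIT  vc=[8, 10]
13: 0x8d (blk 8, set 0) → VC-HIT  vc=[4, 10]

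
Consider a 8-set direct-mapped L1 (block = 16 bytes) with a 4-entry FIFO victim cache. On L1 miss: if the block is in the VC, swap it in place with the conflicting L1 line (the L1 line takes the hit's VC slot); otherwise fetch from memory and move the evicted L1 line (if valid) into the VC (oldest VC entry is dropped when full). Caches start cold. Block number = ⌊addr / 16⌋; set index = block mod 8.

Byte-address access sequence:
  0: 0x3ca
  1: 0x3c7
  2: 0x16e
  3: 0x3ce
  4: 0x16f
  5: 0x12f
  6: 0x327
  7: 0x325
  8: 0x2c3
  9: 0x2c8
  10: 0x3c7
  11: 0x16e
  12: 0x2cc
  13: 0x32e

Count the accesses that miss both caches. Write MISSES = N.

MISSES = 5

0: 0x3ca (blk 60, set 4) → MISS  vc=[]
1: 0x3c7 (blk 60, set 4) → L1-HIT  vc=[]
2: 0x16e (blk 22, set 6) → MISS  vc=[]
3: 0x3ce (blk 60, set 4) → L1-HIT  vc=[]
4: 0x16f (blk 22, set 6) → L1-HIT  vc=[]
5: 0x12f (blk 18, set 2) → MISS  vc=[]
6: 0x327 (blk 50, set 2) → MISS  vc=[18]
7: 0x325 (blk 50, set 2) → L1-HIT  vc=[18]
8: 0x2c3 (blk 44, set 4) → MISS  vc=[18, 60]
9: 0x2c8 (blk 44, set 4) → L1-HIT  vc=[18, 60]
10: 0x3c7 (blk 60, set 4) → VC-HIT  vc=[18, 44]
11: 0x16e (blk 22, set 6) → L1-HIT  vc=[18, 44]
12: 0x2cc (blk 44, set 4) → VC-HIT  vc=[18, 60]
13: 0x32e (blk 50, set 2) → L1-HIT  vc=[18, 60]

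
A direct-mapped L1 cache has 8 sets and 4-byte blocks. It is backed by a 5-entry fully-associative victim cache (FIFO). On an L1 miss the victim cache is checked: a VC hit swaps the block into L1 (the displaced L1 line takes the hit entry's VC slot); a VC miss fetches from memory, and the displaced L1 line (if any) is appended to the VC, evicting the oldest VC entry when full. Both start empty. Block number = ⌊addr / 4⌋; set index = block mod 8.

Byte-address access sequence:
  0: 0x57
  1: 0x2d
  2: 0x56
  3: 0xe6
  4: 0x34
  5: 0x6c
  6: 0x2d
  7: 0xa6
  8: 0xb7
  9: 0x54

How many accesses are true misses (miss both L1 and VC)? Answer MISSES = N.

MISSES = 7

  [0] addr=0x57 blk=21 s=5: MISS | VC []
  [1] addr=0x2d blk=11 s=3: MISS | VC []
  [2] addr=0x56 blk=21 s=5: L1-HIT | VC []
  [3] addr=0xe6 blk=57 s=1: MISS | VC []
  [4] addr=0x34 blk=13 s=5: MISS | VC [21]
  [5] addr=0x6c blk=27 s=3: MISS | VC [21, 11]
  [6] addr=0x2d blk=11 s=3: VC-HIT | VC [21, 27]
  [7] addr=0xa6 blk=41 s=1: MISS | VC [21, 27, 57]
  [8] addr=0xb7 blk=45 s=5: MISS | VC [21, 27, 57, 13]
  [9] addr=0x54 blk=21 s=5: VC-HIT | VC [45, 27, 57, 13]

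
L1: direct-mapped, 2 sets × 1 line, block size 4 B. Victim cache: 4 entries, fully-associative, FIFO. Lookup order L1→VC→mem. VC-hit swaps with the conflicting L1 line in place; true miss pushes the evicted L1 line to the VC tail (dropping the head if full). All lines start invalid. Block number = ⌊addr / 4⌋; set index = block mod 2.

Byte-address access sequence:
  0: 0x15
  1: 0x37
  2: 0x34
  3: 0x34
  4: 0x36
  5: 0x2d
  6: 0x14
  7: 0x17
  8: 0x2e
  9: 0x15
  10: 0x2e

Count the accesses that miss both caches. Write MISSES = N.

MISSES = 3

0: 0x15 (blk 5, set 1) → MISS  vc=[]
1: 0x37 (blk 13, set 1) → MISS  vc=[5]
2: 0x34 (blk 13, set 1) → L1-HIT  vc=[5]
3: 0x34 (blk 13, set 1) → L1-HIT  vc=[5]
4: 0x36 (blk 13, set 1) → L1-HIT  vc=[5]
5: 0x2d (blk 11, set 1) → MISS  vc=[5, 13]
6: 0x14 (blk 5, set 1) → VC-HIT  vc=[11, 13]
7: 0x17 (blk 5, set 1) → L1-HIT  vc=[11, 13]
8: 0x2e (blk 11, set 1) → VC-HIT  vc=[5, 13]
9: 0x15 (blk 5, set 1) → VC-HIT  vc=[11, 13]
10: 0x2e (blk 11, set 1) → VC-HIT  vc=[5, 13]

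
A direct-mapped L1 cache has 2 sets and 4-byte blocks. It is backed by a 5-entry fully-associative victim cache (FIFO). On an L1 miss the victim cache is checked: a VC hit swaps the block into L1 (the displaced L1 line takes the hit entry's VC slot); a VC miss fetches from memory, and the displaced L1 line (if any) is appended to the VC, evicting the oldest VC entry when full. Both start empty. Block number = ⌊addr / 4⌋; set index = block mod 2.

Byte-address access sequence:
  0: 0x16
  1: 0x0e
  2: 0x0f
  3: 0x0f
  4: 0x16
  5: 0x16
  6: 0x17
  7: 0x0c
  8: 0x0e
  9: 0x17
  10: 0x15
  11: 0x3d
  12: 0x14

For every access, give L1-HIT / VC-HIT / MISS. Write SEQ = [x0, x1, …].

0: 0x16 (blk 5, set 1) → MISS  vc=[]
1: 0xe (blk 3, set 1) → MISS  vc=[5]
2: 0xf (blk 3, set 1) → L1-HIT  vc=[5]
3: 0xf (blk 3, set 1) → L1-HIT  vc=[5]
4: 0x16 (blk 5, set 1) → VC-HIT  vc=[3]
5: 0x16 (blk 5, set 1) → L1-HIT  vc=[3]
6: 0x17 (blk 5, set 1) → L1-HIT  vc=[3]
7: 0xc (blk 3, set 1) → VC-HIT  vc=[5]
8: 0xe (blk 3, set 1) → L1-HIT  vc=[5]
9: 0x17 (blk 5, set 1) → VC-HIT  vc=[3]
10: 0x15 (blk 5, set 1) → L1-HIT  vc=[3]
11: 0x3d (blk 15, set 1) → MISS  vc=[3, 5]
12: 0x14 (blk 5, set 1) → VC-HIT  vc=[3, 15]

SEQ = [MISS, MISS, L1-HIT, L1-HIT, VC-HIT, L1-HIT, L1-HIT, VC-HIT, L1-HIT, VC-HIT, L1-HIT, MISS, VC-HIT]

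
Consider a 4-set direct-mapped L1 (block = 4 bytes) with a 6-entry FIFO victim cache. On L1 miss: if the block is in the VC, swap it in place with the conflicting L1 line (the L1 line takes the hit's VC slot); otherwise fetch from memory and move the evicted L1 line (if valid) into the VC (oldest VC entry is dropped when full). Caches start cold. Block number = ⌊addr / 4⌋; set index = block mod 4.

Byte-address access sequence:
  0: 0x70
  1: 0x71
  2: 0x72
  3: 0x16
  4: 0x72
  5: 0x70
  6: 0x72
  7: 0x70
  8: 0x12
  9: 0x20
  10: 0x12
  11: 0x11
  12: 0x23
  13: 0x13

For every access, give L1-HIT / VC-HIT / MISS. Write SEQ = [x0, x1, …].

  [0] addr=0x70 blk=28 s=0: MISS | VC []
  [1] addr=0x71 blk=28 s=0: L1-HIT | VC []
  [2] addr=0x72 blk=28 s=0: L1-HIT | VC []
  [3] addr=0x16 blk=5 s=1: MISS | VC []
  [4] addr=0x72 blk=28 s=0: L1-HIT | VC []
  [5] addr=0x70 blk=28 s=0: L1-HIT | VC []
  [6] addr=0x72 blk=28 s=0: L1-HIT | VC []
  [7] addr=0x70 blk=28 s=0: L1-HIT | VC []
  [8] addr=0x12 blk=4 s=0: MISS | VC [28]
  [9] addr=0x20 blk=8 s=0: MISS | VC [28, 4]
  [10] addr=0x12 blk=4 s=0: VC-HIT | VC [28, 8]
  [11] addr=0x11 blk=4 s=0: L1-HIT | VC [28, 8]
  [12] addr=0x23 blk=8 s=0: VC-HIT | VC [28, 4]
  [13] addr=0x13 blk=4 s=0: VC-HIT | VC [28, 8]

SEQ = [MISS, L1-HIT, L1-HIT, MISS, L1-HIT, L1-HIT, L1-HIT, L1-HIT, MISS, MISS, VC-HIT, L1-HIT, VC-HIT, VC-HIT]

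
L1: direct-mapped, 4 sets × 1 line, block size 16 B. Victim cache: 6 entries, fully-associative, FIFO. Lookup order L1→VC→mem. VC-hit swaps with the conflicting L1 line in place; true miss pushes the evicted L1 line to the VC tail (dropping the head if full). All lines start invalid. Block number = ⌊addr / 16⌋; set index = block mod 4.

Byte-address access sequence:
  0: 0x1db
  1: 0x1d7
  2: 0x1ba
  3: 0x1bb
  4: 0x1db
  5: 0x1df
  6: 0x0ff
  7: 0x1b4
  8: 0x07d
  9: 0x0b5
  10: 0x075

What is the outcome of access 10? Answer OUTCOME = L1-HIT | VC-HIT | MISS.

OUTCOME = VC-HIT

  [0] addr=0x1db blk=29 s=1: MISS | VC []
  [1] addr=0x1d7 blk=29 s=1: L1-HIT | VC []
  [2] addr=0x1ba blk=27 s=3: MISS | VC []
  [3] addr=0x1bb blk=27 s=3: L1-HIT | VC []
  [4] addr=0x1db blk=29 s=1: L1-HIT | VC []
  [5] addr=0x1df blk=29 s=1: L1-HIT | VC []
  [6] addr=0xff blk=15 s=3: MISS | VC [27]
  [7] addr=0x1b4 blk=27 s=3: VC-HIT | VC [15]
  [8] addr=0x7d blk=7 s=3: MISS | VC [15, 27]
  [9] addr=0xb5 blk=11 s=3: MISS | VC [15, 27, 7]
  [10] addr=0x75 blk=7 s=3: VC-HIT | VC [15, 27, 11]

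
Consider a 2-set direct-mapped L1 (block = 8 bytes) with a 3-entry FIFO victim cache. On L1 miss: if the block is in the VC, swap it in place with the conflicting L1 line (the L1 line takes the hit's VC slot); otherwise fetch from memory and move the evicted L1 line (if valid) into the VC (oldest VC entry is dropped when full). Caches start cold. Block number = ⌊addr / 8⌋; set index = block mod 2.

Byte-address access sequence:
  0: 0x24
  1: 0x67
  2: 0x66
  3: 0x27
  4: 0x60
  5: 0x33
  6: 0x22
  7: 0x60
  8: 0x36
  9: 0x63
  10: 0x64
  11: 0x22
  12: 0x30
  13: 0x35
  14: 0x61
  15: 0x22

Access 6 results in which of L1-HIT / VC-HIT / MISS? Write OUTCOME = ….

OUTCOME = VC-HIT

#0 0x24→b4/s0 MISS; vc=[]
#1 0x67→b12/s0 MISS; vc=[4]
#2 0x66→b12/s0 L1-HIT; vc=[4]
#3 0x27→b4/s0 VC-HIT; vc=[12]
#4 0x60→b12/s0 VC-HIT; vc=[4]
#5 0x33→b6/s0 MISS; vc=[4,12]
#6 0x22→b4/s0 VC-HIT; vc=[6,12]
#7 0x60→b12/s0 VC-HIT; vc=[6,4]
#8 0x36→b6/s0 VC-HIT; vc=[12,4]
#9 0x63→b12/s0 VC-HIT; vc=[6,4]
#10 0x64→b12/s0 L1-HIT; vc=[6,4]
#11 0x22→b4/s0 VC-HIT; vc=[6,12]
#12 0x30→b6/s0 VC-HIT; vc=[4,12]
#13 0x35→b6/s0 L1-HIT; vc=[4,12]
#14 0x61→b12/s0 VC-HIT; vc=[4,6]
#15 0x22→b4/s0 VC-HIT; vc=[12,6]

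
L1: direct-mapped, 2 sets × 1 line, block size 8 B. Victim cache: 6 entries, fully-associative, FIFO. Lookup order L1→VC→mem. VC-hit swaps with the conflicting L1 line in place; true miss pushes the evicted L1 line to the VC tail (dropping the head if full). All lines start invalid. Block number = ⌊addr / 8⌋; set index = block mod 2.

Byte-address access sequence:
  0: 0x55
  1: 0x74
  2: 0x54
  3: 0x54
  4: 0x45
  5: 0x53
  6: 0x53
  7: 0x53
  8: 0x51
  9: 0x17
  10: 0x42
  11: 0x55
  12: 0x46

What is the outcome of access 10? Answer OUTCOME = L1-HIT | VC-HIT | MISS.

OUTCOME = VC-HIT

0: 0x55 (blk 10, set 0) → MISS  vc=[]
1: 0x74 (blk 14, set 0) → MISS  vc=[10]
2: 0x54 (blk 10, set 0) → VC-HIT  vc=[14]
3: 0x54 (blk 10, set 0) → L1-HIT  vc=[14]
4: 0x45 (blk 8, set 0) → MISS  vc=[14, 10]
5: 0x53 (blk 10, set 0) → VC-HIT  vc=[14, 8]
6: 0x53 (blk 10, set 0) → L1-HIT  vc=[14, 8]
7: 0x53 (blk 10, set 0) → L1-HIT  vc=[14, 8]
8: 0x51 (blk 10, set 0) → L1-HIT  vc=[14, 8]
9: 0x17 (blk 2, set 0) → MISS  vc=[14, 8, 10]
10: 0x42 (blk 8, set 0) → VC-HIT  vc=[14, 2, 10]
11: 0x55 (blk 10, set 0) → VC-HIT  vc=[14, 2, 8]
12: 0x46 (blk 8, set 0) → VC-HIT  vc=[14, 2, 10]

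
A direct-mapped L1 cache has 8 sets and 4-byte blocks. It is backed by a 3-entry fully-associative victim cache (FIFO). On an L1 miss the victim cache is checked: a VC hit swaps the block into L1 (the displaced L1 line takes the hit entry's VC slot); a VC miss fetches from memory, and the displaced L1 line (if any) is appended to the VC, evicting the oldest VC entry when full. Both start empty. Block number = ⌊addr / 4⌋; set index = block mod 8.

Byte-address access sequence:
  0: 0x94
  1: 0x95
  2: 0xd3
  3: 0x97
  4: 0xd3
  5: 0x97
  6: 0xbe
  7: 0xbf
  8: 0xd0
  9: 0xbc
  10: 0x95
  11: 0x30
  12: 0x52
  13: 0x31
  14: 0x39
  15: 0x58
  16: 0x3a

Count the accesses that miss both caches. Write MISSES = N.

  [0] addr=0x94 blk=37 s=5: MISS | VC []
  [1] addr=0x95 blk=37 s=5: L1-HIT | VC []
  [2] addr=0xd3 blk=52 s=4: MISS | VC []
  [3] addr=0x97 blk=37 s=5: L1-HIT | VC []
  [4] addr=0xd3 blk=52 s=4: L1-HIT | VC []
  [5] addr=0x97 blk=37 s=5: L1-HIT | VC []
  [6] addr=0xbe blk=47 s=7: MISS | VC []
  [7] addr=0xbf blk=47 s=7: L1-HIT | VC []
  [8] addr=0xd0 blk=52 s=4: L1-HIT | VC []
  [9] addr=0xbc blk=47 s=7: L1-HIT | VC []
  [10] addr=0x95 blk=37 s=5: L1-HIT | VC []
  [11] addr=0x30 blk=12 s=4: MISS | VC [52]
  [12] addr=0x52 blk=20 s=4: MISS | VC [52, 12]
  [13] addr=0x31 blk=12 s=4: VC-HIT | VC [52, 20]
  [14] addr=0x39 blk=14 s=6: MISS | VC [52, 20]
  [15] addr=0x58 blk=22 s=6: MISS | VC [52, 20, 14]
  [16] addr=0x3a blk=14 s=6: VC-HIT | VC [52, 20, 22]

MISSES = 7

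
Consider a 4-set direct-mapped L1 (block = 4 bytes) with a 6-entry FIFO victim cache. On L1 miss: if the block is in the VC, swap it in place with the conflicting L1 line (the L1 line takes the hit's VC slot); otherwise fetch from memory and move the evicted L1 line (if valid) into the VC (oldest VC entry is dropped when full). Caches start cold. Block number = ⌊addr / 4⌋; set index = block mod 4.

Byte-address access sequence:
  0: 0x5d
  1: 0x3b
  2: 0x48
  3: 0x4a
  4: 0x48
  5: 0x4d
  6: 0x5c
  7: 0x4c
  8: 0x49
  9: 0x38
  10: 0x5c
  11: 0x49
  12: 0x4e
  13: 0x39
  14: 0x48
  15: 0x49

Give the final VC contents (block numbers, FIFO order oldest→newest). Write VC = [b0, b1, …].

  [0] addr=0x5d blk=23 s=3: MISS | VC []
  [1] addr=0x3b blk=14 s=2: MISS | VC []
  [2] addr=0x48 blk=18 s=2: MISS | VC [14]
  [3] addr=0x4a blk=18 s=2: L1-HIT | VC [14]
  [4] addr=0x48 blk=18 s=2: L1-HIT | VC [14]
  [5] addr=0x4d blk=19 s=3: MISS | VC [14, 23]
  [6] addr=0x5c blk=23 s=3: VC-HIT | VC [14, 19]
  [7] addr=0x4c blk=19 s=3: VC-HIT | VC [14, 23]
  [8] addr=0x49 blk=18 s=2: L1-HIT | VC [14, 23]
  [9] addr=0x38 blk=14 s=2: VC-HIT | VC [18, 23]
  [10] addr=0x5c blk=23 s=3: VC-HIT | VC [18, 19]
  [11] addr=0x49 blk=18 s=2: VC-HIT | VC [14, 19]
  [12] addr=0x4e blk=19 s=3: VC-HIT | VC [14, 23]
  [13] addr=0x39 blk=14 s=2: VC-HIT | VC [18, 23]
  [14] addr=0x48 blk=18 s=2: VC-HIT | VC [14, 23]
  [15] addr=0x49 blk=18 s=2: L1-HIT | VC [14, 23]

VC = [14, 23]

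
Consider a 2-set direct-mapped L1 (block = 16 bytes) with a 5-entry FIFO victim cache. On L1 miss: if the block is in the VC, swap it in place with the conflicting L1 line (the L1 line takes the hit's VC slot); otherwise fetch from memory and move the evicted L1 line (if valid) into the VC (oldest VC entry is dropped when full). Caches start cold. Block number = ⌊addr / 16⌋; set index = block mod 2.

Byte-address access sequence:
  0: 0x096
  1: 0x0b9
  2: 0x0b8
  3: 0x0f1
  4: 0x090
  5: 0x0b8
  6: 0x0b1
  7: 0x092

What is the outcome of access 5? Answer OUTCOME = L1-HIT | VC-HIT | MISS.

  [0] addr=0x96 blk=9 s=1: MISS | VC []
  [1] addr=0xb9 blk=11 s=1: MISS | VC [9]
  [2] addr=0xb8 blk=11 s=1: L1-HIT | VC [9]
  [3] addr=0xf1 blk=15 s=1: MISS | VC [9, 11]
  [4] addr=0x90 blk=9 s=1: VC-HIT | VC [15, 11]
  [5] addr=0xb8 blk=11 s=1: VC-HIT | VC [15, 9]
  [6] addr=0xb1 blk=11 s=1: L1-HIT | VC [15, 9]
  [7] addr=0x92 blk=9 s=1: VC-HIT | VC [15, 11]

OUTCOME = VC-HIT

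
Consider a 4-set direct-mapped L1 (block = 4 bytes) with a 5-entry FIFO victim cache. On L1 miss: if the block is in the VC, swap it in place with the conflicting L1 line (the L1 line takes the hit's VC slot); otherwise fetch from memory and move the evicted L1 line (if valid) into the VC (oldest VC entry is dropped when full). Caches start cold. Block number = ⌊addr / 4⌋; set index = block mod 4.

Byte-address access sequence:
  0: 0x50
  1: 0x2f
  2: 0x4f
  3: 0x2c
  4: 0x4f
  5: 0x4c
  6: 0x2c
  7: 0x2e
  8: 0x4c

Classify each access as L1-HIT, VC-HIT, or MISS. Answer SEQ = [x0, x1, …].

#0 0x50→b20/s0 MISS; vc=[]
#1 0x2f→b11/s3 MISS; vc=[]
#2 0x4f→b19/s3 MISS; vc=[11]
#3 0x2c→b11/s3 VC-HIT; vc=[19]
#4 0x4f→b19/s3 VC-HIT; vc=[11]
#5 0x4c→b19/s3 L1-HIT; vc=[11]
#6 0x2c→b11/s3 VC-HIT; vc=[19]
#7 0x2e→b11/s3 L1-HIT; vc=[19]
#8 0x4c→b19/s3 VC-HIT; vc=[11]

SEQ = [MISS, MISS, MISS, VC-HIT, VC-HIT, L1-HIT, VC-HIT, L1-HIT, VC-HIT]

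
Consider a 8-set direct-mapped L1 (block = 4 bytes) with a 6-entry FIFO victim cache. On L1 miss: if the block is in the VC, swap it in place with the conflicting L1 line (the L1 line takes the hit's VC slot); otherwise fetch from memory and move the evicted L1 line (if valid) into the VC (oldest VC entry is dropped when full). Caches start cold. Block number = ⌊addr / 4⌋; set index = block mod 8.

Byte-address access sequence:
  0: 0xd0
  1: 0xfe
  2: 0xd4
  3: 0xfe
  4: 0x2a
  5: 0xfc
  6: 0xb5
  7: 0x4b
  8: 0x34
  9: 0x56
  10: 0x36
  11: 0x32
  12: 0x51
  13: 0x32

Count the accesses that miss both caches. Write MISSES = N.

  [0] addr=0xd0 blk=52 s=4: MISS | VC []
  [1] addr=0xfe blk=63 s=7: MISS | VC []
  [2] addr=0xd4 blk=53 s=5: MISS | VC []
  [3] addr=0xfe blk=63 s=7: L1-HIT | VC []
  [4] addr=0x2a blk=10 s=2: MISS | VC []
  [5] addr=0xfc blk=63 s=7: L1-HIT | VC []
  [6] addr=0xb5 blk=45 s=5: MISS | VC [53]
  [7] addr=0x4b blk=18 s=2: MISS | VC [53, 10]
  [8] addr=0x34 blk=13 s=5: MISS | VC [53, 10, 45]
  [9] addr=0x56 blk=21 s=5: MISS | VC [53, 10, 45, 13]
  [10] addr=0x36 blk=13 s=5: VC-HIT | VC [53, 10, 45, 21]
  [11] addr=0x32 blk=12 s=4: MISS | VC [53, 10, 45, 21, 52]
  [12] addr=0x51 blk=20 s=4: MISS | VC [53, 10, 45, 21, 52, 12]
  [13] addr=0x32 blk=12 s=4: VC-HIT | VC [53, 10, 45, 21, 52, 20]

MISSES = 10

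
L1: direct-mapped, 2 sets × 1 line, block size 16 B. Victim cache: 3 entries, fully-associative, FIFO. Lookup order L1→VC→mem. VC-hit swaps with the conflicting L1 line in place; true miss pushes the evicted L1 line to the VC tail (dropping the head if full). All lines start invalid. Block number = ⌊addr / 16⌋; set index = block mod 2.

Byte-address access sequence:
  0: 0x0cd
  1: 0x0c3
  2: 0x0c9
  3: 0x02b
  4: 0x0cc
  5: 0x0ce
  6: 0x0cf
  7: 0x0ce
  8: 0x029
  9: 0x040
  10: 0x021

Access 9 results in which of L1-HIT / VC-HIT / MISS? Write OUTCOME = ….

0: 0xcd (blk 12, set 0) → MISS  vc=[]
1: 0xc3 (blk 12, set 0) → L1-HIT  vc=[]
2: 0xc9 (blk 12, set 0) → L1-HIT  vc=[]
3: 0x2b (blk 2, set 0) → MISS  vc=[12]
4: 0xcc (blk 12, set 0) → VC-HIT  vc=[2]
5: 0xce (blk 12, set 0) → L1-HIT  vc=[2]
6: 0xcf (blk 12, set 0) → L1-HIT  vc=[2]
7: 0xce (blk 12, set 0) → L1-HIT  vc=[2]
8: 0x29 (blk 2, set 0) → VC-HIT  vc=[12]
9: 0x40 (blk 4, set 0) → MISS  vc=[12, 2]
10: 0x21 (blk 2, set 0) → VC-HIT  vc=[12, 4]

OUTCOME = MISS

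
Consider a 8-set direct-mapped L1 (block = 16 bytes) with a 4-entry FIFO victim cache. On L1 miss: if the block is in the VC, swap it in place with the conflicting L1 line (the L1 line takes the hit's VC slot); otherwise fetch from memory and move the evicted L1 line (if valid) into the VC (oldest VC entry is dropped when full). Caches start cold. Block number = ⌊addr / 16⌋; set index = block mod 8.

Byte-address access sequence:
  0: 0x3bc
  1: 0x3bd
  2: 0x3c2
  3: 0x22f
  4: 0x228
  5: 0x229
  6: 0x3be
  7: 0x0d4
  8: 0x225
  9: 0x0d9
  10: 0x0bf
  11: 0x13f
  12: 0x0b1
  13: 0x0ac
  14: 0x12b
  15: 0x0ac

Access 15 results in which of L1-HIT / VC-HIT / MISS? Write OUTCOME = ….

OUTCOME = VC-HIT

0: 0x3bc (blk 59, set 3) → MISS  vc=[]
1: 0x3bd (blk 59, set 3) → L1-HIT  vc=[]
2: 0x3c2 (blk 60, set 4) → MISS  vc=[]
3: 0x22f (blk 34, set 2) → MISS  vc=[]
4: 0x228 (blk 34, set 2) → L1-HIT  vc=[]
5: 0x229 (blk 34, set 2) → L1-HIT  vc=[]
6: 0x3be (blk 59, set 3) → L1-HIT  vc=[]
7: 0xd4 (blk 13, set 5) → MISS  vc=[]
8: 0x225 (blk 34, set 2) → L1-HIT  vc=[]
9: 0xd9 (blk 13, set 5) → L1-HIT  vc=[]
10: 0xbf (blk 11, set 3) → MISS  vc=[59]
11: 0x13f (blk 19, set 3) → MISS  vc=[59, 11]
12: 0xb1 (blk 11, set 3) → VC-HIT  vc=[59, 19]
13: 0xac (blk 10, set 2) → MISS  vc=[59, 19, 34]
14: 0x12b (blk 18, set 2) → MISS  vc=[59, 19, 34, 10]
15: 0xac (blk 10, set 2) → VC-HIT  vc=[59, 19, 34, 18]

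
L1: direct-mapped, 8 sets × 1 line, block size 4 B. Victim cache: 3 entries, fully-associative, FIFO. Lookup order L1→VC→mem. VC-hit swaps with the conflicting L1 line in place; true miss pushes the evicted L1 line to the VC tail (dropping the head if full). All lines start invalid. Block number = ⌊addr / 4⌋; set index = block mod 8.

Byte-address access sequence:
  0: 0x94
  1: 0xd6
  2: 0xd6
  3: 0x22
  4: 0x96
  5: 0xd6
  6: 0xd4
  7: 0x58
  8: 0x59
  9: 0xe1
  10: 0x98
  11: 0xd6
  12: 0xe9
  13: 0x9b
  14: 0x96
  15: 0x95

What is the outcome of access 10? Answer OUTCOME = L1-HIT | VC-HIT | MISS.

OUTCOME = MISS

0: 0x94 (blk 37, set 5) → MISS  vc=[]
1: 0xd6 (blk 53, set 5) → MISS  vc=[37]
2: 0xd6 (blk 53, set 5) → L1-HIT  vc=[37]
3: 0x22 (blk 8, set 0) → MISS  vc=[37]
4: 0x96 (blk 37, set 5) → VC-HIT  vc=[53]
5: 0xd6 (blk 53, set 5) → VC-HIT  vc=[37]
6: 0xd4 (blk 53, set 5) → L1-HIT  vc=[37]
7: 0x58 (blk 22, set 6) → MISS  vc=[37]
8: 0x59 (blk 22, set 6) → L1-HIT  vc=[37]
9: 0xe1 (blk 56, set 0) → MISS  vc=[37, 8]
10: 0x98 (blk 38, set 6) → MISS  vc=[37, 8, 22]
11: 0xd6 (blk 53, set 5) → L1-HIT  vc=[37, 8, 22]
12: 0xe9 (blk 58, set 2) → MISS  vc=[37, 8, 22]
13: 0x9b (blk 38, set 6) → L1-HIT  vc=[37, 8, 22]
14: 0x96 (blk 37, set 5) → VC-HIT  vc=[53, 8, 22]
15: 0x95 (blk 37, set 5) → L1-HIT  vc=[53, 8, 22]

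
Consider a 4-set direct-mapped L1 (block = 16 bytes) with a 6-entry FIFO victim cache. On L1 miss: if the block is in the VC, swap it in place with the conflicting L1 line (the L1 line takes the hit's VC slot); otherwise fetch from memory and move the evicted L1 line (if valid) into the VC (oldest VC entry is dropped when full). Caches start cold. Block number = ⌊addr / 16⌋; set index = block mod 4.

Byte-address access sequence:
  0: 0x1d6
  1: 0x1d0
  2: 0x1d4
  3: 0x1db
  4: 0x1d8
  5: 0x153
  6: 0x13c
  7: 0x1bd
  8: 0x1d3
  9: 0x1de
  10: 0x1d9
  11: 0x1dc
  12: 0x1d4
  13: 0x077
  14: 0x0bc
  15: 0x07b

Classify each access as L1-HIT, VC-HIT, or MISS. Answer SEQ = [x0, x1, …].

SEQ = [MISS, L1-HIT, L1-HIT, L1-HIT, L1-HIT, MISS, MISS, MISS, VC-HIT, L1-HIT, L1-HIT, L1-HIT, L1-HIT, MISS, MISS, VC-HIT]

  [0] addr=0x1d6 blk=29 s=1: MISS | VC []
  [1] addr=0x1d0 blk=29 s=1: L1-HIT | VC []
  [2] addr=0x1d4 blk=29 s=1: L1-HIT | VC []
  [3] addr=0x1db blk=29 s=1: L1-HIT | VC []
  [4] addr=0x1d8 blk=29 s=1: L1-HIT | VC []
  [5] addr=0x153 blk=21 s=1: MISS | VC [29]
  [6] addr=0x13c blk=19 s=3: MISS | VC [29]
  [7] addr=0x1bd blk=27 s=3: MISS | VC [29, 19]
  [8] addr=0x1d3 blk=29 s=1: VC-HIT | VC [21, 19]
  [9] addr=0x1de blk=29 s=1: L1-HIT | VC [21, 19]
  [10] addr=0x1d9 blk=29 s=1: L1-HIT | VC [21, 19]
  [11] addr=0x1dc blk=29 s=1: L1-HIT | VC [21, 19]
  [12] addr=0x1d4 blk=29 s=1: L1-HIT | VC [21, 19]
  [13] addr=0x77 blk=7 s=3: MISS | VC [21, 19, 27]
  [14] addr=0xbc blk=11 s=3: MISS | VC [21, 19, 27, 7]
  [15] addr=0x7b blk=7 s=3: VC-HIT | VC [21, 19, 27, 11]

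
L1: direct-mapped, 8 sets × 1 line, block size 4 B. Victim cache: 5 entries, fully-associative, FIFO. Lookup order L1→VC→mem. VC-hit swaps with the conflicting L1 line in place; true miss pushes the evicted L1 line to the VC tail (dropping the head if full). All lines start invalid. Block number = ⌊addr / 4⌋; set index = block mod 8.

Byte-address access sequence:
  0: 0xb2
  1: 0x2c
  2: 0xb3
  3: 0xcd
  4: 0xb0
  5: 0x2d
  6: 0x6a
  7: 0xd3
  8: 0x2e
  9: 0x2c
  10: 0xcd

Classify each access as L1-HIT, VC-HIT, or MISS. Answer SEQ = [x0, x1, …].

SEQ = [MISS, MISS, L1-HIT, MISS, L1-HIT, VC-HIT, MISS, MISS, L1-HIT, L1-HIT, VC-HIT]

0: 0xb2 (blk 44, set 4) → MISS  vc=[]
1: 0x2c (blk 11, set 3) → MISS  vc=[]
2: 0xb3 (blk 44, set 4) → L1-HIT  vc=[]
3: 0xcd (blk 51, set 3) → MISS  vc=[11]
4: 0xb0 (blk 44, set 4) → L1-HIT  vc=[11]
5: 0x2d (blk 11, set 3) → VC-HIT  vc=[51]
6: 0x6a (blk 26, set 2) → MISS  vc=[51]
7: 0xd3 (blk 52, set 4) → MISS  vc=[51, 44]
8: 0x2e (blk 11, set 3) → L1-HIT  vc=[51, 44]
9: 0x2c (blk 11, set 3) → L1-HIT  vc=[51, 44]
10: 0xcd (blk 51, set 3) → VC-HIT  vc=[11, 44]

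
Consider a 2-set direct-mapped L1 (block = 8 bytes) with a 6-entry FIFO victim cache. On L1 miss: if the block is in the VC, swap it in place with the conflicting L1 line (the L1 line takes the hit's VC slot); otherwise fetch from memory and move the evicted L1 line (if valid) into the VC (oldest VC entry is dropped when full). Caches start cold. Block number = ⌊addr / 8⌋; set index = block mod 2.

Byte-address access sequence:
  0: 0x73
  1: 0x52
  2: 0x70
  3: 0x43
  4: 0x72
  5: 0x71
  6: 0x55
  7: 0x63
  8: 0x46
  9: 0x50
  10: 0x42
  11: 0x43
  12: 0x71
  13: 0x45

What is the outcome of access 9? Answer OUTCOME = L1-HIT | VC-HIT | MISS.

OUTCOME = VC-HIT

#0 0x73→b14/s0 MISS; vc=[]
#1 0x52→b10/s0 MISS; vc=[14]
#2 0x70→b14/s0 VC-HIT; vc=[10]
#3 0x43→b8/s0 MISS; vc=[10,14]
#4 0x72→b14/s0 VC-HIT; vc=[10,8]
#5 0x71→b14/s0 L1-HIT; vc=[10,8]
#6 0x55→b10/s0 VC-HIT; vc=[14,8]
#7 0x63→b12/s0 MISS; vc=[14,8,10]
#8 0x46→b8/s0 VC-HIT; vc=[14,12,10]
#9 0x50→b10/s0 VC-HIT; vc=[14,12,8]
#10 0x42→b8/s0 VC-HIT; vc=[14,12,10]
#11 0x43→b8/s0 L1-HIT; vc=[14,12,10]
#12 0x71→b14/s0 VC-HIT; vc=[8,12,10]
#13 0x45→b8/s0 VC-HIT; vc=[14,12,10]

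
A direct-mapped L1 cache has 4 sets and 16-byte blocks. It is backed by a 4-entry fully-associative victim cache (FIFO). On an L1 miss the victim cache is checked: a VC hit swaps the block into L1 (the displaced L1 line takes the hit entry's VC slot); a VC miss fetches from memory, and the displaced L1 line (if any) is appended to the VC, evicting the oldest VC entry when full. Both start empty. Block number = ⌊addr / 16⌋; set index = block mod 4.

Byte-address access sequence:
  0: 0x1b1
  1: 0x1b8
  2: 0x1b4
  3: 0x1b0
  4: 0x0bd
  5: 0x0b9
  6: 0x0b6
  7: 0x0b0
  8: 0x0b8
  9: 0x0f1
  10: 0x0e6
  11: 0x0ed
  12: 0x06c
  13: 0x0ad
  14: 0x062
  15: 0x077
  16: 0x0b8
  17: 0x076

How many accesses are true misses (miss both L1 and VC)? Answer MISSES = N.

MISSES = 7

0: 0x1b1 (blk 27, set 3) → MISS  vc=[]
1: 0x1b8 (blk 27, set 3) → L1-HIT  vc=[]
2: 0x1b4 (blk 27, set 3) → L1-HIT  vc=[]
3: 0x1b0 (blk 27, set 3) → L1-HIT  vc=[]
4: 0xbd (blk 11, set 3) → MISS  vc=[27]
5: 0xb9 (blk 11, set 3) → L1-HIT  vc=[27]
6: 0xb6 (blk 11, set 3) → L1-HIT  vc=[27]
7: 0xb0 (blk 11, set 3) → L1-HIT  vc=[27]
8: 0xb8 (blk 11, set 3) → L1-HIT  vc=[27]
9: 0xf1 (blk 15, set 3) → MISS  vc=[27, 11]
10: 0xe6 (blk 14, set 2) → MISS  vc=[27, 11]
11: 0xed (blk 14, set 2) → L1-HIT  vc=[27, 11]
12: 0x6c (blk 6, set 2) → MISS  vc=[27, 11, 14]
13: 0xad (blk 10, set 2) → MISS  vc=[27, 11, 14, 6]
14: 0x62 (blk 6, set 2) → VC-HIT  vc=[27, 11, 14, 10]
15: 0x77 (blk 7, set 3) → MISS  vc=[11, 14, 10, 15]
16: 0xb8 (blk 11, set 3) → VC-HIT  vc=[7, 14, 10, 15]
17: 0x76 (blk 7, set 3) → VC-HIT  vc=[11, 14, 10, 15]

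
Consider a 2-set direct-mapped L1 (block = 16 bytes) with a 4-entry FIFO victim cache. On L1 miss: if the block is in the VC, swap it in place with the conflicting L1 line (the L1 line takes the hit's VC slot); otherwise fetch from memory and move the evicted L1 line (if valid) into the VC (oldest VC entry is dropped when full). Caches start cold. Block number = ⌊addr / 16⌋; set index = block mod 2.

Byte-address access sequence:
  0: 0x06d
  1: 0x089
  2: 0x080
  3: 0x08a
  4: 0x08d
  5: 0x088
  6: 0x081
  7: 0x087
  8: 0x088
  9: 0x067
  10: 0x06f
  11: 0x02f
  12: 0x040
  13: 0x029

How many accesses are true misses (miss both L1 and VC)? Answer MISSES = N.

0: 0x6d (blk 6, set 0) → MISS  vc=[]
1: 0x89 (blk 8, set 0) → MISS  vc=[6]
2: 0x80 (blk 8, set 0) → L1-HIT  vc=[6]
3: 0x8a (blk 8, set 0) → L1-HIT  vc=[6]
4: 0x8d (blk 8, set 0) → L1-HIT  vc=[6]
5: 0x88 (blk 8, set 0) → L1-HIT  vc=[6]
6: 0x81 (blk 8, set 0) → L1-HIT  vc=[6]
7: 0x87 (blk 8, set 0) → L1-HIT  vc=[6]
8: 0x88 (blk 8, set 0) → L1-HIT  vc=[6]
9: 0x67 (blk 6, set 0) → VC-HIT  vc=[8]
10: 0x6f (blk 6, set 0) → L1-HIT  vc=[8]
11: 0x2f (blk 2, set 0) → MISS  vc=[8, 6]
12: 0x40 (blk 4, set 0) → MISS  vc=[8, 6, 2]
13: 0x29 (blk 2, set 0) → VC-HIT  vc=[8, 6, 4]

MISSES = 4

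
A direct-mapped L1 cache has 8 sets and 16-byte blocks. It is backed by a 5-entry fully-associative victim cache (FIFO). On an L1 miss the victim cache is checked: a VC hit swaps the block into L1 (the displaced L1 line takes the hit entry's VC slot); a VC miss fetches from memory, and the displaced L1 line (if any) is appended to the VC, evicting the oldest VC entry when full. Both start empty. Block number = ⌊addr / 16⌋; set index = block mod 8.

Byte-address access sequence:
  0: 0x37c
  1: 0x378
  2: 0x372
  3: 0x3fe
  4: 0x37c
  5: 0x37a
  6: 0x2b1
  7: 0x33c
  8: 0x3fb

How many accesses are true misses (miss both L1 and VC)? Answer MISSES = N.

  [0] addr=0x37c blk=55 s=7: MISS | VC []
  [1] addr=0x378 blk=55 s=7: L1-HIT | VC []
  [2] addr=0x372 blk=55 s=7: L1-HIT | VC []
  [3] addr=0x3fe blk=63 s=7: MISS | VC [55]
  [4] addr=0x37c blk=55 s=7: VC-HIT | VC [63]
  [5] addr=0x37a blk=55 s=7: L1-HIT | VC [63]
  [6] addr=0x2b1 blk=43 s=3: MISS | VC [63]
  [7] addr=0x33c blk=51 s=3: MISS | VC [63, 43]
  [8] addr=0x3fb blk=63 s=7: VC-HIT | VC [55, 43]

MISSES = 4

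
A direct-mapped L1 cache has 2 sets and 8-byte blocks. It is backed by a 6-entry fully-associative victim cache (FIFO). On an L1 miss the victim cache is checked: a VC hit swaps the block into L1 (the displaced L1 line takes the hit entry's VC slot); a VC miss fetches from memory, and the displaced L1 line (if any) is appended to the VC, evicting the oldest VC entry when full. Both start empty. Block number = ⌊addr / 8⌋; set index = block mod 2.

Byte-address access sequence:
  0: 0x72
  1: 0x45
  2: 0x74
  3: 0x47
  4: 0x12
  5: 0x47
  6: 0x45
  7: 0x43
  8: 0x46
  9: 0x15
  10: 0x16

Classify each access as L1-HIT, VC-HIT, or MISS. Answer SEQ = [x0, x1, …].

#0 0x72→b14/s0 MISS; vc=[]
#1 0x45→b8/s0 MISS; vc=[14]
#2 0x74→b14/s0 VC-HIT; vc=[8]
#3 0x47→b8/s0 VC-HIT; vc=[14]
#4 0x12→b2/s0 MISS; vc=[14,8]
#5 0x47→b8/s0 VC-HIT; vc=[14,2]
#6 0x45→b8/s0 L1-HIT; vc=[14,2]
#7 0x43→b8/s0 L1-HIT; vc=[14,2]
#8 0x46→b8/s0 L1-HIT; vc=[14,2]
#9 0x15→b2/s0 VC-HIT; vc=[14,8]
#10 0x16→b2/s0 L1-HIT; vc=[14,8]

SEQ = [MISS, MISS, VC-HIT, VC-HIT, MISS, VC-HIT, L1-HIT, L1-HIT, L1-HIT, VC-HIT, L1-HIT]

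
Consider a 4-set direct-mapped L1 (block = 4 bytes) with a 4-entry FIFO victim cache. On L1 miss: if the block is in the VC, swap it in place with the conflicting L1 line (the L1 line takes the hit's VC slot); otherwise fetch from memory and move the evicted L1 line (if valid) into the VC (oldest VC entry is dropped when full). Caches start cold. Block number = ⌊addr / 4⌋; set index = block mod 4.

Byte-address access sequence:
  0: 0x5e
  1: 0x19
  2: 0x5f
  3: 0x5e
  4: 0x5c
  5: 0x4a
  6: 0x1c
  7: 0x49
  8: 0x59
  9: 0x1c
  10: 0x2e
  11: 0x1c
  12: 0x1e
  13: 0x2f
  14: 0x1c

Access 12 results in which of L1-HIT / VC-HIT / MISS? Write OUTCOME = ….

OUTCOME = L1-HIT

0: 0x5e (blk 23, set 3) → MISS  vc=[]
1: 0x19 (blk 6, set 2) → MISS  vc=[]
2: 0x5f (blk 23, set 3) → L1-HIT  vc=[]
3: 0x5e (blk 23, set 3) → L1-HIT  vc=[]
4: 0x5c (blk 23, set 3) → L1-HIT  vc=[]
5: 0x4a (blk 18, set 2) → MISS  vc=[6]
6: 0x1c (blk 7, set 3) → MISS  vc=[6, 23]
7: 0x49 (blk 18, set 2) → L1-HIT  vc=[6, 23]
8: 0x59 (blk 22, set 2) → MISS  vc=[6, 23, 18]
9: 0x1c (blk 7, set 3) → L1-HIT  vc=[6, 23, 18]
10: 0x2e (blk 11, set 3) → MISS  vc=[6, 23, 18, 7]
11: 0x1c (blk 7, set 3) → VC-HIT  vc=[6, 23, 18, 11]
12: 0x1e (blk 7, set 3) → L1-HIT  vc=[6, 23, 18, 11]
13: 0x2f (blk 11, set 3) → VC-HIT  vc=[6, 23, 18, 7]
14: 0x1c (blk 7, set 3) → VC-HIT  vc=[6, 23, 18, 11]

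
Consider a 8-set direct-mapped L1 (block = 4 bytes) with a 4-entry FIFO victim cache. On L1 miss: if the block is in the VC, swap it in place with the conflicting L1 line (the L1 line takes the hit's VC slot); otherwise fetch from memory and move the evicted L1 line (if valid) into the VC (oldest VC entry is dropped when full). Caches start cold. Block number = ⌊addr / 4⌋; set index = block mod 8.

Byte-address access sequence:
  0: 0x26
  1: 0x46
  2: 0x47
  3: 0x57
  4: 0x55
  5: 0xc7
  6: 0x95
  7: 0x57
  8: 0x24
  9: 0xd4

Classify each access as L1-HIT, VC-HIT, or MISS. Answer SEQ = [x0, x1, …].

0: 0x26 (blk 9, set 1) → MISS  vc=[]
1: 0x46 (blk 17, set 1) → MISS  vc=[9]
2: 0x47 (blk 17, set 1) → L1-HIT  vc=[9]
3: 0x57 (blk 21, set 5) → MISS  vc=[9]
4: 0x55 (blk 21, set 5) → L1-HIT  vc=[9]
5: 0xc7 (blk 49, set 1) → MISS  vc=[9, 17]
6: 0x95 (blk 37, set 5) → MISS  vc=[9, 17, 21]
7: 0x57 (blk 21, set 5) → VC-HIT  vc=[9, 17, 37]
8: 0x24 (blk 9, set 1) → VC-HIT  vc=[49, 17, 37]
9: 0xd4 (blk 53, set 5) → MISS  vc=[49, 17, 37, 21]

SEQ = [MISS, MISS, L1-HIT, MISS, L1-HIT, MISS, MISS, VC-HIT, VC-HIT, MISS]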